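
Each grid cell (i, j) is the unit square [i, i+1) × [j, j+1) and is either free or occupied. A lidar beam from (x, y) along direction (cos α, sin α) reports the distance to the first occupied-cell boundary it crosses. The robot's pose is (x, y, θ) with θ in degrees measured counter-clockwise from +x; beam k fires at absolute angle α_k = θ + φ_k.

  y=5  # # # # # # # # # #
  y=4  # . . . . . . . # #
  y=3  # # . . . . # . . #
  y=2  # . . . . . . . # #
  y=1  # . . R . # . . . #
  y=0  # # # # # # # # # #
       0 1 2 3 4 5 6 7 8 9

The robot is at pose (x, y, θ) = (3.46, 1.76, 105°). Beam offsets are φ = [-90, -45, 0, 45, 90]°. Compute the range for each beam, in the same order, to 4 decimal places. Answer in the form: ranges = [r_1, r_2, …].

beam 1: φ=-90°, α=15°
  direction (0.9659, 0.2588); cell (3,1); t to first gridline: x 0.5590, y 0.9273 (then +1.0353 / +3.8637)
    (4,1) via x @ 0.5590
    (4,2) via y @ 0.9273
    (5,2) via x @ 1.5943
    (6,2) via x @ 2.6296
    (7,2) via x @ 3.6649
    (8,2) via x @ 4.7002  # hit
  → r_1 = 4.7002
beam 2: φ=-45°, α=60°
  direction (0.5000, 0.8660); cell (3,1); t to first gridline: x 1.0800, y 0.2771 (then +2.0000 / +1.1547)
    (3,2) via y @ 0.2771
    (4,2) via x @ 1.0800
    (4,3) via y @ 1.4318
    (4,4) via y @ 2.5865
    (5,4) via x @ 3.0800
    (5,5) via y @ 3.7412  # hit
  → r_2 = 3.7412
beam 3: φ=0°, α=105°
  direction (-0.2588, 0.9659); cell (3,1); t to first gridline: x 1.7773, y 0.2485 (then +3.8637 / +1.0353)
    (3,2) via y @ 0.2485
    (3,3) via y @ 1.2837
    (2,3) via x @ 1.7773
    (2,4) via y @ 2.3190
    (2,5) via y @ 3.3543  # hit
  → r_3 = 3.3543
beam 4: φ=45°, α=150°
  direction (-0.8660, 0.5000); cell (3,1); t to first gridline: x 0.5312, y 0.4800 (then +1.1547 / +2.0000)
    (3,2) via y @ 0.4800
    (2,2) via x @ 0.5312
    (1,2) via x @ 1.6859
    (1,3) via y @ 2.4800  # hit
  → r_4 = 2.4800
beam 5: φ=90°, α=195°
  direction (-0.9659, -0.2588); cell (3,1); t to first gridline: x 0.4762, y 2.9364 (then +1.0353 / +3.8637)
    (2,1) via x @ 0.4762
    (1,1) via x @ 1.5115
    (0,1) via x @ 2.5468  # hit
  → r_5 = 2.5468

ranges = [4.7002, 3.7412, 3.3543, 2.4800, 2.5468]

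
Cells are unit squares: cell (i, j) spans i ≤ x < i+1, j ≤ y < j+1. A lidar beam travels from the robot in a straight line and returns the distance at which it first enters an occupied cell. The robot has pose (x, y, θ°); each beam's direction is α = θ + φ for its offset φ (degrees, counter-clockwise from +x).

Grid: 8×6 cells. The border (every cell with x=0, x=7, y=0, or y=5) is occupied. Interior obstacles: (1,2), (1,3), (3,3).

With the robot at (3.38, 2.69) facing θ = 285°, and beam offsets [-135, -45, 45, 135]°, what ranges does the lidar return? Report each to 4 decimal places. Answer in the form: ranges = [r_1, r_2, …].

beam 1: φ=-135°, α=150°
  direction (-0.8660, 0.5000); cell (3,2); t to first gridline: x 0.4388, y 0.6200 (then +1.1547 / +2.0000)
    (2,2) via x @ 0.4388
    (2,3) via y @ 0.6200
    (1,3) via x @ 1.5935  # hit
  → r_1 = 1.5935
beam 2: φ=-45°, α=240°
  direction (-0.5000, -0.8660); cell (3,2); t to first gridline: x 0.7600, y 0.7967 (then +2.0000 / +1.1547)
    (2,2) via x @ 0.7600
    (2,1) via y @ 0.7967
    (2,0) via y @ 1.9514  # hit
  → r_2 = 1.9514
beam 3: φ=45°, α=330°
  direction (0.8660, -0.5000); cell (3,2); t to first gridline: x 0.7159, y 1.3800 (then +1.1547 / +2.0000)
    (4,2) via x @ 0.7159
    (4,1) via y @ 1.3800
    (5,1) via x @ 1.8706
    (6,1) via x @ 3.0253
    (6,0) via y @ 3.3800  # hit
  → r_3 = 3.3800
beam 4: φ=135°, α=60°
  direction (0.5000, 0.8660); cell (3,2); t to first gridline: x 1.2400, y 0.3580 (then +2.0000 / +1.1547)
    (3,3) via y @ 0.3580  # hit
  → r_4 = 0.3580

ranges = [1.5935, 1.9514, 3.3800, 0.3580]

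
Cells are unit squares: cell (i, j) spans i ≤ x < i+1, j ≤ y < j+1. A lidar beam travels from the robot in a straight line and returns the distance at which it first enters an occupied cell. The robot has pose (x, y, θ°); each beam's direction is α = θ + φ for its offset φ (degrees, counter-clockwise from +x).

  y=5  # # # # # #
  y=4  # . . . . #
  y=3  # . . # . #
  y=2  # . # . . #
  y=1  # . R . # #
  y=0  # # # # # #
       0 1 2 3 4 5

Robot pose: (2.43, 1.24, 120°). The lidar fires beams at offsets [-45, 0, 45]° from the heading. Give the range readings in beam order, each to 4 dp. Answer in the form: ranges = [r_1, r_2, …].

ranges = [0.7868, 2.8600, 1.4804]

beam 1: φ=-45°, α=75°
  cosα=0.2588 sinα=0.9659 | (2,1) | tMaxX 2.2023 tMaxY 0.7868 | tΔX 3.8637 tΔY 1.0353
    t=0.7868 [y] (2,2) — stop
  → r_1 = 0.7868
beam 2: φ=0°, α=120°
  cosα=-0.5000 sinα=0.8660 | (2,1) | tMaxX 0.8600 tMaxY 0.8776 | tΔX 2.0000 tΔY 1.1547
    t=0.8600 [x] (1,1)
    t=0.8776 [y] (1,2)
    t=2.0323 [y] (1,3)
    t=2.8600 [x] (0,3) — stop
  → r_2 = 2.8600
beam 3: φ=45°, α=165°
  cosα=-0.9659 sinα=0.2588 | (2,1) | tMaxX 0.4452 tMaxY 2.9364 | tΔX 1.0353 tΔY 3.8637
    t=0.4452 [x] (1,1)
    t=1.4804 [x] (0,1) — stop
  → r_3 = 1.4804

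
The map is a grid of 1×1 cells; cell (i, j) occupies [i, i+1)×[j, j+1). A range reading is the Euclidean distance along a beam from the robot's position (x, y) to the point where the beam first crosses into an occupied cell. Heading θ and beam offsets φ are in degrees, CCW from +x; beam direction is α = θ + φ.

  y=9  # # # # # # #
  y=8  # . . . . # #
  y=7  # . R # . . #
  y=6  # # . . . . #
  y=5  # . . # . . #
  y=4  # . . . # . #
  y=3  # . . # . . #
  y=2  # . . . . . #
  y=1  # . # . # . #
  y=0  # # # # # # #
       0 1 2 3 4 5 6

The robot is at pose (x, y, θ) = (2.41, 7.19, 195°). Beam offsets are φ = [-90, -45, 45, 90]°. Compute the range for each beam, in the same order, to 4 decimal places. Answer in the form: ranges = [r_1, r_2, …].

ranges = [1.8738, 1.6281, 0.8200, 3.3025]

beam 1: φ=-90°, α=105°
  dir = (cos 105°, sin 105°) = (-0.2588, 0.9659); from cell (2,7)
  next x-line at t=1.5841, next y-line at t=0.8386; Δt_x=3.8637, Δt_y=1.0353
    y: enter (2,8) at t=0.8386
    x: enter (1,8) at t=1.5841
    y: enter (1,9) at t=1.8738 ← occupied
  → r_1 = 1.8738
beam 2: φ=-45°, α=150°
  dir = (cos 150°, sin 150°) = (-0.8660, 0.5000); from cell (2,7)
  next x-line at t=0.4734, next y-line at t=1.6200; Δt_x=1.1547, Δt_y=2.0000
    x: enter (1,7) at t=0.4734
    y: enter (1,8) at t=1.6200
    x: enter (0,8) at t=1.6281 ← occupied
  → r_2 = 1.6281
beam 3: φ=45°, α=240°
  dir = (cos 240°, sin 240°) = (-0.5000, -0.8660); from cell (2,7)
  next x-line at t=0.8200, next y-line at t=0.2194; Δt_x=2.0000, Δt_y=1.1547
    y: enter (2,6) at t=0.2194
    x: enter (1,6) at t=0.8200 ← occupied
  → r_3 = 0.8200
beam 4: φ=90°, α=285°
  dir = (cos 285°, sin 285°) = (0.2588, -0.9659); from cell (2,7)
  next x-line at t=2.2796, next y-line at t=0.1967; Δt_x=3.8637, Δt_y=1.0353
    y: enter (2,6) at t=0.1967
    y: enter (2,5) at t=1.2320
    y: enter (2,4) at t=2.2673
    x: enter (3,4) at t=2.2796
    y: enter (3,3) at t=3.3025 ← occupied
  → r_4 = 3.3025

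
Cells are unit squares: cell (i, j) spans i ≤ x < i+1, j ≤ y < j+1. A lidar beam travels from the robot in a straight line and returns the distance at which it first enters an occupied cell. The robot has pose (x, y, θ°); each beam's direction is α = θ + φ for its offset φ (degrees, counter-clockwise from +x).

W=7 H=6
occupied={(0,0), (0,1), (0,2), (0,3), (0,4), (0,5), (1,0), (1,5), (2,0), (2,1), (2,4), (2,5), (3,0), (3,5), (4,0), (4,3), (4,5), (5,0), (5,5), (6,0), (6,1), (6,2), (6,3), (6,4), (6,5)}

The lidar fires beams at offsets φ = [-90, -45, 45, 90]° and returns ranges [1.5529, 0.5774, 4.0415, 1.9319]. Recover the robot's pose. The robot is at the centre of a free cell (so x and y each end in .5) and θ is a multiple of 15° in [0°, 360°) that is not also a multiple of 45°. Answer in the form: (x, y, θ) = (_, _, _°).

Enumerate (i+0.5, j+0.5, θ) over the 17 free cells and 16 admissible headings. For each, cast all 4 beams and compare to the given ranges.
  (3.5, 4.5, 165°): beam 1 = 0.5176 ≠ 1.5529 ✗
  (1.5, 2.5, 285°): beam 1 = 0.5176 ≠ 1.5529 ✗
  (2.5, 3.5, 165°): beam 1 = 0.5176 ≠ 1.5529 ✗
  (2.5, 2.5, 195°): beam 2 = 1.7321 ≠ 0.5774 ✗
  (5.5, 3.5, 255°): beam 1 = 0.5176 ≠ 1.5529 ✗
  …
  (4.5, 2.5, 105°): r_1=1.5529, r_2=0.5774, r_3=4.0415, r_4=1.9319 — all match ✓
Unique over the lattice → pose = (4.5, 2.5, 105°).

(x, y, θ) = (4.5, 2.5, 105°)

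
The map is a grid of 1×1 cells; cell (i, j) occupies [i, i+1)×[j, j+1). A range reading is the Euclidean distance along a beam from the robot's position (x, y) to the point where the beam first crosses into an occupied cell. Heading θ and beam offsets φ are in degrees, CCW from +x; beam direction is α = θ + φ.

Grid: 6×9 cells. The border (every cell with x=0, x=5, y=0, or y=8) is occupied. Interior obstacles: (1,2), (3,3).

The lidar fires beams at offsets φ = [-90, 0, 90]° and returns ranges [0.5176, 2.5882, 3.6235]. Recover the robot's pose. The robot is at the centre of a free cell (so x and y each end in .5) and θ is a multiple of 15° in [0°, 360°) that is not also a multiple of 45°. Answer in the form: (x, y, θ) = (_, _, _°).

Candidates: 26 free-cell centres × 16 headings = 416 poses. Raycast each; keep the one whose scan matches to 4 dp.
  (4.5, 4.5, 255°): beam 1 = 3.6235 ≠ 0.5176 ✗
  (2.5, 3.5, 30°): beam 1 = 2.8868 ≠ 0.5176 ✗
  (2.5, 5.5, 75°): beam 1 = 2.5882 ≠ 0.5176 ✗
  (2.5, 6.5, 120°): beam 1 = 2.8868 ≠ 0.5176 ✗
  …
  (4.5, 5.5, 105°): r_1=0.5176, r_2=2.5882, r_3=3.6235 — all match ✓
No second candidate reproduces the full scan.

(x, y, θ) = (4.5, 5.5, 105°)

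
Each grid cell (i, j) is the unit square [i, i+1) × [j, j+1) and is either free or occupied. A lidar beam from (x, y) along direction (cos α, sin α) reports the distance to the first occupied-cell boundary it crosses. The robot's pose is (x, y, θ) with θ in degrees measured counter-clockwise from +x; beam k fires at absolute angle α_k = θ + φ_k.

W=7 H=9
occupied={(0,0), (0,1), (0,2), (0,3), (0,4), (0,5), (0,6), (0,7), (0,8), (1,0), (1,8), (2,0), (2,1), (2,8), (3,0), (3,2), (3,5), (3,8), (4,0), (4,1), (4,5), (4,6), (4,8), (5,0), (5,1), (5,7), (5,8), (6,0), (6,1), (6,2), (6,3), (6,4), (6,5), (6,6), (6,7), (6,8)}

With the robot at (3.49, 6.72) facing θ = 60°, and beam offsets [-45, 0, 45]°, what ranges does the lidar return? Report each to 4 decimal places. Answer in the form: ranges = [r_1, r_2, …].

ranges = [0.5280, 1.4780, 1.3252]

beam 1: φ=-45°, α=15°
  cosα=0.9659 sinα=0.2588 | (3,6) | tMaxX 0.5280 tMaxY 1.0818 | tΔX 1.0353 tΔY 3.8637
    t=0.5280 [x] (4,6) — stop
  → r_1 = 0.5280
beam 2: φ=0°, α=60°
  cosα=0.5000 sinα=0.8660 | (3,6) | tMaxX 1.0200 tMaxY 0.3233 | tΔX 2.0000 tΔY 1.1547
    t=0.3233 [y] (3,7)
    t=1.0200 [x] (4,7)
    t=1.4780 [y] (4,8) — stop
  → r_2 = 1.4780
beam 3: φ=45°, α=105°
  cosα=-0.2588 sinα=0.9659 | (3,6) | tMaxX 1.8932 tMaxY 0.2899 | tΔX 3.8637 tΔY 1.0353
    t=0.2899 [y] (3,7)
    t=1.3252 [y] (3,8) — stop
  → r_3 = 1.3252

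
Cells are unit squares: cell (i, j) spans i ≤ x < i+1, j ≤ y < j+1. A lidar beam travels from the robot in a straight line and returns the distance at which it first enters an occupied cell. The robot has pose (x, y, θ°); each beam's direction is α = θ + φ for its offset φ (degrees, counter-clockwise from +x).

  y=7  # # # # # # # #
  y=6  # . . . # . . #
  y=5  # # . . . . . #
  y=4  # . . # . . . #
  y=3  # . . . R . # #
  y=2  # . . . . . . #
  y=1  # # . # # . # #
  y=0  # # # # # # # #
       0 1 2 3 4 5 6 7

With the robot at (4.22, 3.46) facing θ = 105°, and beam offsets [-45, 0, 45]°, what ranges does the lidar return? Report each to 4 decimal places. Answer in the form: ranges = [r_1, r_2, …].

beam 1: φ=-45°, α=60°
  dir = (cos 60°, sin 60°) = (0.5000, 0.8660); from cell (4,3)
  next x-line at t=1.5600, next y-line at t=0.6235; Δt_x=2.0000, Δt_y=1.1547
    y: enter (4,4) at t=0.6235
    x: enter (5,4) at t=1.5600
    y: enter (5,5) at t=1.7782
    y: enter (5,6) at t=2.9329
    x: enter (6,6) at t=3.5600
    y: enter (6,7) at t=4.0876 ← occupied
  → r_1 = 4.0876
beam 2: φ=0°, α=105°
  dir = (cos 105°, sin 105°) = (-0.2588, 0.9659); from cell (4,3)
  next x-line at t=0.8500, next y-line at t=0.5590; Δt_x=3.8637, Δt_y=1.0353
    y: enter (4,4) at t=0.5590
    x: enter (3,4) at t=0.8500 ← occupied
  → r_2 = 0.8500
beam 3: φ=45°, α=150°
  dir = (cos 150°, sin 150°) = (-0.8660, 0.5000); from cell (4,3)
  next x-line at t=0.2540, next y-line at t=1.0800; Δt_x=1.1547, Δt_y=2.0000
    x: enter (3,3) at t=0.2540
    y: enter (3,4) at t=1.0800 ← occupied
  → r_3 = 1.0800

ranges = [4.0876, 0.8500, 1.0800]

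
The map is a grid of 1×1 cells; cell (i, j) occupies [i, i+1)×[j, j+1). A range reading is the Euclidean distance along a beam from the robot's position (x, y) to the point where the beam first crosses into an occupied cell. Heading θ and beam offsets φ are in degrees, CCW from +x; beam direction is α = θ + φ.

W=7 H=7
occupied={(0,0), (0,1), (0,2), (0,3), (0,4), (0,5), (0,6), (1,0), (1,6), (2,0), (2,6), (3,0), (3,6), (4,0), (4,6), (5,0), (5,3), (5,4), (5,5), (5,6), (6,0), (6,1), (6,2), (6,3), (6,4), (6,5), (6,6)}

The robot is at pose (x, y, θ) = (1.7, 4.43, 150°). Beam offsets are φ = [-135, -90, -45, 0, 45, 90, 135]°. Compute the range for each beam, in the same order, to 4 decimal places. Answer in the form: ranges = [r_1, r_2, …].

ranges = [3.4164, 1.8129, 1.6254, 0.8083, 0.7247, 1.4000, 3.5510]

beam 1: φ=-135°, α=15°
  dir = (cos 15°, sin 15°) = (0.9659, 0.2588); from cell (1,4)
  next x-line at t=0.3106, next y-line at t=2.2023; Δt_x=1.0353, Δt_y=3.8637
    x: enter (2,4) at t=0.3106
    x: enter (3,4) at t=1.3459
    y: enter (3,5) at t=2.2023
    x: enter (4,5) at t=2.3811
    x: enter (5,5) at t=3.4164 ← occupied
  → r_1 = 3.4164
beam 2: φ=-90°, α=60°
  dir = (cos 60°, sin 60°) = (0.5000, 0.8660); from cell (1,4)
  next x-line at t=0.6000, next y-line at t=0.6582; Δt_x=2.0000, Δt_y=1.1547
    x: enter (2,4) at t=0.6000
    y: enter (2,5) at t=0.6582
    y: enter (2,6) at t=1.8129 ← occupied
  → r_2 = 1.8129
beam 3: φ=-45°, α=105°
  dir = (cos 105°, sin 105°) = (-0.2588, 0.9659); from cell (1,4)
  next x-line at t=2.7046, next y-line at t=0.5901; Δt_x=3.8637, Δt_y=1.0353
    y: enter (1,5) at t=0.5901
    y: enter (1,6) at t=1.6254 ← occupied
  → r_3 = 1.6254
beam 4: φ=0°, α=150°
  dir = (cos 150°, sin 150°) = (-0.8660, 0.5000); from cell (1,4)
  next x-line at t=0.8083, next y-line at t=1.1400; Δt_x=1.1547, Δt_y=2.0000
    x: enter (0,4) at t=0.8083 ← occupied
  → r_4 = 0.8083
beam 5: φ=45°, α=195°
  dir = (cos 195°, sin 195°) = (-0.9659, -0.2588); from cell (1,4)
  next x-line at t=0.7247, next y-line at t=1.6614; Δt_x=1.0353, Δt_y=3.8637
    x: enter (0,4) at t=0.7247 ← occupied
  → r_5 = 0.7247
beam 6: φ=90°, α=240°
  dir = (cos 240°, sin 240°) = (-0.5000, -0.8660); from cell (1,4)
  next x-line at t=1.4000, next y-line at t=0.4965; Δt_x=2.0000, Δt_y=1.1547
    y: enter (1,3) at t=0.4965
    x: enter (0,3) at t=1.4000 ← occupied
  → r_6 = 1.4000
beam 7: φ=135°, α=285°
  dir = (cos 285°, sin 285°) = (0.2588, -0.9659); from cell (1,4)
  next x-line at t=1.1591, next y-line at t=0.4452; Δt_x=3.8637, Δt_y=1.0353
    y: enter (1,3) at t=0.4452
    x: enter (2,3) at t=1.1591
    y: enter (2,2) at t=1.4804
    y: enter (2,1) at t=2.5157
    y: enter (2,0) at t=3.5510 ← occupied
  → r_7 = 3.5510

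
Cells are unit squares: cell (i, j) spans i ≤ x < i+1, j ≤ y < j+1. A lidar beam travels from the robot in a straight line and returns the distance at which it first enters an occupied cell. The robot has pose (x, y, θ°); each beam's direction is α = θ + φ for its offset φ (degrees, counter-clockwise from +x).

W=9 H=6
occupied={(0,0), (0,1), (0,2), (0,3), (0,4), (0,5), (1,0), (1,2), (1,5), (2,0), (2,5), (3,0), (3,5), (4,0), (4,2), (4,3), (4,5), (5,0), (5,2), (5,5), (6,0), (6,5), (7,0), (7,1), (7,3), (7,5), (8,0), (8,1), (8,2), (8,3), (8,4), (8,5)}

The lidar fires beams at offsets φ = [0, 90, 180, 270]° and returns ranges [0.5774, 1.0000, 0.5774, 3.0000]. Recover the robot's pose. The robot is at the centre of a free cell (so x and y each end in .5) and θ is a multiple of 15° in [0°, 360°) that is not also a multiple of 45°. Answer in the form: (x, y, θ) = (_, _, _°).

(x, y, θ) = (4.5, 4.5, 300°)

The pose lattice has 22·16 = 352 candidates. Test each by forward raycasting.
  (5.5, 3.5, 30°): beam 1 = 2.8868 ≠ 0.5774 ✗
  (7.5, 4.5, 75°): beam 1 = 0.5176 ≠ 0.5774 ✗
  (7.5, 4.5, 210°): beam 1 = 2.8868 ≠ 0.5774 ✗
  (6.5, 3.5, 345°): beam 1 = 0.5176 ≠ 0.5774 ✗
  …
  (4.5, 4.5, 300°): r_1=0.5774, r_2=1.0000, r_3=0.5774, r_4=3.0000 — all match ✓
Only this pose fits every beam.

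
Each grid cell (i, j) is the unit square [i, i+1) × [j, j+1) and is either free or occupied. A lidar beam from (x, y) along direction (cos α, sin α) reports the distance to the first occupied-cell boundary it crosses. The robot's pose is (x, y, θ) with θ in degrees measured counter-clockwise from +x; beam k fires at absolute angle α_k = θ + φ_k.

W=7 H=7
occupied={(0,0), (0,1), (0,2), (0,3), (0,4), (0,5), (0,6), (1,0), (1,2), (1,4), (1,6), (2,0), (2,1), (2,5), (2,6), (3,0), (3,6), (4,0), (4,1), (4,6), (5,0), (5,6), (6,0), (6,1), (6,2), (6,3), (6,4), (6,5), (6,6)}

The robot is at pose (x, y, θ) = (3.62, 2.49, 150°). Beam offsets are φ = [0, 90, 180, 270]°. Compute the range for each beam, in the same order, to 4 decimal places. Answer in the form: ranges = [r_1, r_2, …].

ranges = [3.0200, 1.2400, 0.9800, 4.0530]

beam 1: φ=0°, α=150°
  cosα=-0.8660 sinα=0.5000 | (3,2) | tMaxX 0.7159 tMaxY 1.0200 | tΔX 1.1547 tΔY 2.0000
    t=0.7159 [x] (2,2)
    t=1.0200 [y] (2,3)
    t=1.8706 [x] (1,3)
    t=3.0200 [y] (1,4) — stop
  → r_1 = 3.0200
beam 2: φ=90°, α=240°
  cosα=-0.5000 sinα=-0.8660 | (3,2) | tMaxX 1.2400 tMaxY 0.5658 | tΔX 2.0000 tΔY 1.1547
    t=0.5658 [y] (3,1)
    t=1.2400 [x] (2,1) — stop
  → r_2 = 1.2400
beam 3: φ=180°, α=330°
  cosα=0.8660 sinα=-0.5000 | (3,2) | tMaxX 0.4388 tMaxY 0.9800 | tΔX 1.1547 tΔY 2.0000
    t=0.4388 [x] (4,2)
    t=0.9800 [y] (4,1) — stop
  → r_3 = 0.9800
beam 4: φ=270°, α=60°
  cosα=0.5000 sinα=0.8660 | (3,2) | tMaxX 0.7600 tMaxY 0.5889 | tΔX 2.0000 tΔY 1.1547
    t=0.5889 [y] (3,3)
    t=0.7600 [x] (4,3)
    t=1.7436 [y] (4,4)
    t=2.7600 [x] (5,4)
    t=2.8983 [y] (5,5)
    t=4.0530 [y] (5,6) — stop
  → r_4 = 4.0530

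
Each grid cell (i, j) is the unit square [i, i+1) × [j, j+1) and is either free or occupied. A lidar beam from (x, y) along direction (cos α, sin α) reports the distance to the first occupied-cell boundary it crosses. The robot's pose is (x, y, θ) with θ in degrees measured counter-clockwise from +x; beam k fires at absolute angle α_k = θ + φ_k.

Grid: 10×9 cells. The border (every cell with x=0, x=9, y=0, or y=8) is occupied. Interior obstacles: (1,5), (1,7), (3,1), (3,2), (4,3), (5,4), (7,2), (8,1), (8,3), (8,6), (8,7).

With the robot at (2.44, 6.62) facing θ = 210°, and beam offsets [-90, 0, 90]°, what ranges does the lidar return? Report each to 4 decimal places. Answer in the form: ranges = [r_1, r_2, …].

ranges = [0.8800, 1.2400, 3.1200]

beam 1: φ=-90°, α=120°
  direction (-0.5000, 0.8660); cell (2,6); t to first gridline: x 0.8800, y 0.4388 (then +2.0000 / +1.1547)
    (2,7) via y @ 0.4388
    (1,7) via x @ 0.8800  # hit
  → r_1 = 0.8800
beam 2: φ=0°, α=210°
  direction (-0.8660, -0.5000); cell (2,6); t to first gridline: x 0.5081, y 1.2400 (then +1.1547 / +2.0000)
    (1,6) via x @ 0.5081
    (1,5) via y @ 1.2400  # hit
  → r_2 = 1.2400
beam 3: φ=90°, α=300°
  direction (0.5000, -0.8660); cell (2,6); t to first gridline: x 1.1200, y 0.7159 (then +2.0000 / +1.1547)
    (2,5) via y @ 0.7159
    (3,5) via x @ 1.1200
    (3,4) via y @ 1.8706
    (3,3) via y @ 3.0253
    (4,3) via x @ 3.1200  # hit
  → r_3 = 3.1200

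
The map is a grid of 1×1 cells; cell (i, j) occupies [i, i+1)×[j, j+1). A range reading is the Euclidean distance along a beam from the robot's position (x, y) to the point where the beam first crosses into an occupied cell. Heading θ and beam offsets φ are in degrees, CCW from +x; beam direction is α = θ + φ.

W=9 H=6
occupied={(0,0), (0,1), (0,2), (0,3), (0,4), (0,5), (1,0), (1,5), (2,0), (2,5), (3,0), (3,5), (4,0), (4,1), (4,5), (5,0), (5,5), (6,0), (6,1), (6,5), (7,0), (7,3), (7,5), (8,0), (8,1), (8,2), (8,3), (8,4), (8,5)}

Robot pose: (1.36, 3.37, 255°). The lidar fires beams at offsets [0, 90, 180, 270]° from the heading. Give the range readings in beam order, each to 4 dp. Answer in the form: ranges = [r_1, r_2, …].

beam 1: φ=0°, α=255°
  dir = (cos 255°, sin 255°) = (-0.2588, -0.9659); from cell (1,3)
  next x-line at t=1.3909, next y-line at t=0.3831; Δt_x=3.8637, Δt_y=1.0353
    y: enter (1,2) at t=0.3831
    x: enter (0,2) at t=1.3909 ← occupied
  → r_1 = 1.3909
beam 2: φ=90°, α=345°
  dir = (cos 345°, sin 345°) = (0.9659, -0.2588); from cell (1,3)
  next x-line at t=0.6626, next y-line at t=1.4296; Δt_x=1.0353, Δt_y=3.8637
    x: enter (2,3) at t=0.6626
    y: enter (2,2) at t=1.4296
    x: enter (3,2) at t=1.6979
    x: enter (4,2) at t=2.7331
    x: enter (5,2) at t=3.7684
    x: enter (6,2) at t=4.8037
    y: enter (6,1) at t=5.2933 ← occupied
  → r_2 = 5.2933
beam 3: φ=180°, α=75°
  dir = (cos 75°, sin 75°) = (0.2588, 0.9659); from cell (1,3)
  next x-line at t=2.4728, next y-line at t=0.6522; Δt_x=3.8637, Δt_y=1.0353
    y: enter (1,4) at t=0.6522
    y: enter (1,5) at t=1.6875 ← occupied
  → r_3 = 1.6875
beam 4: φ=270°, α=165°
  dir = (cos 165°, sin 165°) = (-0.9659, 0.2588); from cell (1,3)
  next x-line at t=0.3727, next y-line at t=2.4341; Δt_x=1.0353, Δt_y=3.8637
    x: enter (0,3) at t=0.3727 ← occupied
  → r_4 = 0.3727

ranges = [1.3909, 5.2933, 1.6875, 0.3727]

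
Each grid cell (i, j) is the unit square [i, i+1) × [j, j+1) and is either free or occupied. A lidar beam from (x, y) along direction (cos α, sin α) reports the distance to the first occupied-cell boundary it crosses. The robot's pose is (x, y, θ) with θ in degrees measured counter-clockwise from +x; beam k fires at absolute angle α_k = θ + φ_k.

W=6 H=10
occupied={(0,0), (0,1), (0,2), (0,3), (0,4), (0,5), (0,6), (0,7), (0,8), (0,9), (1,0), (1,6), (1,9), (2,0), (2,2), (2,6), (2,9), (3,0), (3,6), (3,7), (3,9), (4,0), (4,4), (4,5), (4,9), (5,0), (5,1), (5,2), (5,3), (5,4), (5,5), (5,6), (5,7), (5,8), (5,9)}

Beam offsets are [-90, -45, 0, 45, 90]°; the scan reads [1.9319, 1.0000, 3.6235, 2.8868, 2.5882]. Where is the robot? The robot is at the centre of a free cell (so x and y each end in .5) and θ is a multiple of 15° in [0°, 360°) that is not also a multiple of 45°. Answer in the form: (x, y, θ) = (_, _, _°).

Enumerate (i+0.5, j+0.5, θ) over the 25 free cells and 16 admissible headings. For each, cast all 5 beams and compare to the given ranges.
  (4.5, 3.5, 120°): beam 1 = 0.5774 ≠ 1.9319 ✗
  (3.5, 8.5, 60°): beam 1 = 1.7321 ≠ 1.9319 ✗
  (2.5, 1.5, 330°): beam 1 = 0.5774 ≠ 1.9319 ✗
  …
  (1.5, 3.5, 345°): r_1=1.9319, r_2=1.0000, r_3=3.6235, r_4=2.8868, r_5=2.5882 — all match ✓
Unique over the lattice → pose = (1.5, 3.5, 345°).

(x, y, θ) = (1.5, 3.5, 345°)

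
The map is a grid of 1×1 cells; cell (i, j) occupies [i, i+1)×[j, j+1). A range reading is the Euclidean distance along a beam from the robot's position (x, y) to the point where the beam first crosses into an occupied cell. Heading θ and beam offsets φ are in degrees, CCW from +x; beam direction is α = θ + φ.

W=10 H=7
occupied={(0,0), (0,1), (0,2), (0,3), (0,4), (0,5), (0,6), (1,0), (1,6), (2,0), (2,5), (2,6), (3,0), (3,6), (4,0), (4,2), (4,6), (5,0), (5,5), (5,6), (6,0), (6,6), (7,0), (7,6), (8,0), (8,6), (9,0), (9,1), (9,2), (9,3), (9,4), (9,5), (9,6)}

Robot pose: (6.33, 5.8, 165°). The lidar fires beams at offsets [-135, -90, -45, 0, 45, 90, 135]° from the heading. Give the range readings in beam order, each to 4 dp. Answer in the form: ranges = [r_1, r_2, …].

ranges = [0.4000, 0.2071, 0.2309, 0.3416, 0.3811, 4.9693, 5.3400]

beam 1: φ=-135°, α=30°
  dir = (cos 30°, sin 30°) = (0.8660, 0.5000); from cell (6,5)
  next x-line at t=0.7736, next y-line at t=0.4000; Δt_x=1.1547, Δt_y=2.0000
    y: enter (6,6) at t=0.4000 ← occupied
  → r_1 = 0.4000
beam 2: φ=-90°, α=75°
  dir = (cos 75°, sin 75°) = (0.2588, 0.9659); from cell (6,5)
  next x-line at t=2.5887, next y-line at t=0.2071; Δt_x=3.8637, Δt_y=1.0353
    y: enter (6,6) at t=0.2071 ← occupied
  → r_2 = 0.2071
beam 3: φ=-45°, α=120°
  dir = (cos 120°, sin 120°) = (-0.5000, 0.8660); from cell (6,5)
  next x-line at t=0.6600, next y-line at t=0.2309; Δt_x=2.0000, Δt_y=1.1547
    y: enter (6,6) at t=0.2309 ← occupied
  → r_3 = 0.2309
beam 4: φ=0°, α=165°
  dir = (cos 165°, sin 165°) = (-0.9659, 0.2588); from cell (6,5)
  next x-line at t=0.3416, next y-line at t=0.7727; Δt_x=1.0353, Δt_y=3.8637
    x: enter (5,5) at t=0.3416 ← occupied
  → r_4 = 0.3416
beam 5: φ=45°, α=210°
  dir = (cos 210°, sin 210°) = (-0.8660, -0.5000); from cell (6,5)
  next x-line at t=0.3811, next y-line at t=1.6000; Δt_x=1.1547, Δt_y=2.0000
    x: enter (5,5) at t=0.3811 ← occupied
  → r_5 = 0.3811
beam 6: φ=90°, α=255°
  dir = (cos 255°, sin 255°) = (-0.2588, -0.9659); from cell (6,5)
  next x-line at t=1.2750, next y-line at t=0.8282; Δt_x=3.8637, Δt_y=1.0353
    y: enter (6,4) at t=0.8282
    x: enter (5,4) at t=1.2750
    y: enter (5,3) at t=1.8635
    y: enter (5,2) at t=2.8988
    y: enter (5,1) at t=3.9340
    y: enter (5,0) at t=4.9693 ← occupied
  → r_6 = 4.9693
beam 7: φ=135°, α=300°
  dir = (cos 300°, sin 300°) = (0.5000, -0.8660); from cell (6,5)
  next x-line at t=1.3400, next y-line at t=0.9238; Δt_x=2.0000, Δt_y=1.1547
    y: enter (6,4) at t=0.9238
    x: enter (7,4) at t=1.3400
    y: enter (7,3) at t=2.0785
    y: enter (7,2) at t=3.2332
    x: enter (8,2) at t=3.3400
    y: enter (8,1) at t=4.3879
    x: enter (9,1) at t=5.3400 ← occupied
  → r_7 = 5.3400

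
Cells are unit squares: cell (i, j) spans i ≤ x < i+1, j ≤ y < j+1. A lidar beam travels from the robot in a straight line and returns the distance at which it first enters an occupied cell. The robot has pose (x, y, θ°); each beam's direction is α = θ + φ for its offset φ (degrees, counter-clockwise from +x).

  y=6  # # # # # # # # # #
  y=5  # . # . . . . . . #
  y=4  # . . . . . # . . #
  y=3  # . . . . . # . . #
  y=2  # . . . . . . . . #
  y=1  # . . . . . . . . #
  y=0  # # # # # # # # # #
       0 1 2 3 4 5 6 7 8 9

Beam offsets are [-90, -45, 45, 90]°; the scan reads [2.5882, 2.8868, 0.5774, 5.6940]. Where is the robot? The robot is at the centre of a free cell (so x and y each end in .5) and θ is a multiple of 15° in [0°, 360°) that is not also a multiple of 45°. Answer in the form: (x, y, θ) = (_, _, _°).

Candidates: 37 free-cell centres × 16 headings = 592 poses. Raycast each; keep the one whose scan matches to 4 dp.
  (3.5, 1.5, 60°): beam 1 = 1.0000 ≠ 2.5882 ✗
  (6.5, 1.5, 330°): beam 1 = 0.5774 ≠ 2.5882 ✗
  (8.5, 4.5, 165°): beam 1 = 1.5529 ≠ 2.5882 ✗
  (4.5, 3.5, 240°): beam 1 = 4.0415 ≠ 2.5882 ✗
  …
  (6.5, 2.5, 75°): r_1=2.5882, r_2=2.8868, r_3=0.5774, r_4=5.6940 — all match ✓
Unique over the lattice → pose = (6.5, 2.5, 75°).

(x, y, θ) = (6.5, 2.5, 75°)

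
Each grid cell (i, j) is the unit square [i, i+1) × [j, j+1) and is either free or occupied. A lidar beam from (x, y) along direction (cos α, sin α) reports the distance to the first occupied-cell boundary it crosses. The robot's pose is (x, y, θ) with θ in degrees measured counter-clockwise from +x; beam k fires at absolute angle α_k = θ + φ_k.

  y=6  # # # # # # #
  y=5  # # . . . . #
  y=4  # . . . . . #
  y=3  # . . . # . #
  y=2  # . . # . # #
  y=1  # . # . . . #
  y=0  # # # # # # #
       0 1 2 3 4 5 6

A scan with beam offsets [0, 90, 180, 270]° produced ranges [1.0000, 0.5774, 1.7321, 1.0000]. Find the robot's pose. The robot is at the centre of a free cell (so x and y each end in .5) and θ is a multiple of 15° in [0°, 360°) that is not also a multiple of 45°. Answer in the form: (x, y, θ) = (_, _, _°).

Candidates: 20 free-cell centres × 16 headings = 320 poses. Raycast each; keep the one whose scan matches to 4 dp.
  (5.5, 1.5, 15°): beam 1 = 0.5176 ≠ 1.0000 ✗
  (3.5, 1.5, 300°): beam 1 = 0.5774 ≠ 1.0000 ✗
  (5.5, 5.5, 105°): beam 1 = 0.5176 ≠ 1.0000 ✗
  …
  (5.5, 4.5, 300°): r_1=1.0000, r_2=0.5774, r_3=1.7321, r_4=1.0000 — all match ✓
No second candidate reproduces the full scan.

(x, y, θ) = (5.5, 4.5, 300°)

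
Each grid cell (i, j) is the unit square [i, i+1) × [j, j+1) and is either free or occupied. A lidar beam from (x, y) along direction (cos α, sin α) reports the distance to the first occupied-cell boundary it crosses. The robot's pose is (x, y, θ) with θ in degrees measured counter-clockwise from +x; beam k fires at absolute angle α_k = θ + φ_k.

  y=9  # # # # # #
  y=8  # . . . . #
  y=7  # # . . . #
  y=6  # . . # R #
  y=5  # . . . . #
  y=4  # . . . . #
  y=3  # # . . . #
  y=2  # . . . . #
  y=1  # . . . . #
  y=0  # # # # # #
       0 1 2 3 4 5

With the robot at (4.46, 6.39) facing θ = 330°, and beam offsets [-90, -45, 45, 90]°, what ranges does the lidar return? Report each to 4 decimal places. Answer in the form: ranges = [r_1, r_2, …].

ranges = [6.2238, 2.0864, 0.5590, 1.0800]

beam 1: φ=-90°, α=240°
  dir = (cos 240°, sin 240°) = (-0.5000, -0.8660); from cell (4,6)
  next x-line at t=0.9200, next y-line at t=0.4503; Δt_x=2.0000, Δt_y=1.1547
    y: enter (4,5) at t=0.4503
    x: enter (3,5) at t=0.9200
    y: enter (3,4) at t=1.6050
    y: enter (3,3) at t=2.7597
    x: enter (2,3) at t=2.9200
    y: enter (2,2) at t=3.9144
    x: enter (1,2) at t=4.9200
    y: enter (1,1) at t=5.0691
    y: enter (1,0) at t=6.2238 ← occupied
  → r_1 = 6.2238
beam 2: φ=-45°, α=285°
  dir = (cos 285°, sin 285°) = (0.2588, -0.9659); from cell (4,6)
  next x-line at t=2.0864, next y-line at t=0.4038; Δt_x=3.8637, Δt_y=1.0353
    y: enter (4,5) at t=0.4038
    y: enter (4,4) at t=1.4390
    x: enter (5,4) at t=2.0864 ← occupied
  → r_2 = 2.0864
beam 3: φ=45°, α=15°
  dir = (cos 15°, sin 15°) = (0.9659, 0.2588); from cell (4,6)
  next x-line at t=0.5590, next y-line at t=2.3569; Δt_x=1.0353, Δt_y=3.8637
    x: enter (5,6) at t=0.5590 ← occupied
  → r_3 = 0.5590
beam 4: φ=90°, α=60°
  dir = (cos 60°, sin 60°) = (0.5000, 0.8660); from cell (4,6)
  next x-line at t=1.0800, next y-line at t=0.7044; Δt_x=2.0000, Δt_y=1.1547
    y: enter (4,7) at t=0.7044
    x: enter (5,7) at t=1.0800 ← occupied
  → r_4 = 1.0800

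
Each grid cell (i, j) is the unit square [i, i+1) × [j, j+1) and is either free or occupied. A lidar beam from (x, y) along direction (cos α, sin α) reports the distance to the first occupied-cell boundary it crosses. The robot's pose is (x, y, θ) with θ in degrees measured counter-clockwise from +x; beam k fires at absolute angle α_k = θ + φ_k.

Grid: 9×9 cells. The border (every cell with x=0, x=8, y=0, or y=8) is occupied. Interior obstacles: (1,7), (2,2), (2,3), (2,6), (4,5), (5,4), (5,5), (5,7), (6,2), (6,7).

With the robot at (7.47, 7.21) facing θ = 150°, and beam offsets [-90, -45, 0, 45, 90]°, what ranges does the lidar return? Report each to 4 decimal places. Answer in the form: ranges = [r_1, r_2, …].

beam 1: φ=-90°, α=60°
  d=(0.5000,0.8660)  start (7,7)  tX=1.0600 tY=0.9122  stride 1/|dx|=2.0000 1/|dy|=1.1547
    cross y-line → (7,8), t=0.9122 (wall)
  → r_1 = 0.9122
beam 2: φ=-45°, α=105°
  d=(-0.2588,0.9659)  start (7,7)  tX=1.8159 tY=0.8179  stride 1/|dx|=3.8637 1/|dy|=1.0353
    cross y-line → (7,8), t=0.8179 (wall)
  → r_2 = 0.8179
beam 3: φ=0°, α=150°
  d=(-0.8660,0.5000)  start (7,7)  tX=0.5427 tY=1.5800  stride 1/|dx|=1.1547 1/|dy|=2.0000
    cross x-line → (6,7), t=0.5427 (wall)
  → r_3 = 0.5427
beam 4: φ=45°, α=195°
  d=(-0.9659,-0.2588)  start (7,7)  tX=0.4866 tY=0.8114  stride 1/|dx|=1.0353 1/|dy|=3.8637
    cross x-line → (6,7), t=0.4866 (wall)
  → r_4 = 0.4866
beam 5: φ=90°, α=240°
  d=(-0.5000,-0.8660)  start (7,7)  tX=0.9400 tY=0.2425  stride 1/|dx|=2.0000 1/|dy|=1.1547
    cross y-line → (7,6), t=0.2425
    cross x-line → (6,6), t=0.9400
    cross y-line → (6,5), t=1.3972
    cross y-line → (6,4), t=2.5519
    cross x-line → (5,4), t=2.9400 (wall)
  → r_5 = 2.9400

ranges = [0.9122, 0.8179, 0.5427, 0.4866, 2.9400]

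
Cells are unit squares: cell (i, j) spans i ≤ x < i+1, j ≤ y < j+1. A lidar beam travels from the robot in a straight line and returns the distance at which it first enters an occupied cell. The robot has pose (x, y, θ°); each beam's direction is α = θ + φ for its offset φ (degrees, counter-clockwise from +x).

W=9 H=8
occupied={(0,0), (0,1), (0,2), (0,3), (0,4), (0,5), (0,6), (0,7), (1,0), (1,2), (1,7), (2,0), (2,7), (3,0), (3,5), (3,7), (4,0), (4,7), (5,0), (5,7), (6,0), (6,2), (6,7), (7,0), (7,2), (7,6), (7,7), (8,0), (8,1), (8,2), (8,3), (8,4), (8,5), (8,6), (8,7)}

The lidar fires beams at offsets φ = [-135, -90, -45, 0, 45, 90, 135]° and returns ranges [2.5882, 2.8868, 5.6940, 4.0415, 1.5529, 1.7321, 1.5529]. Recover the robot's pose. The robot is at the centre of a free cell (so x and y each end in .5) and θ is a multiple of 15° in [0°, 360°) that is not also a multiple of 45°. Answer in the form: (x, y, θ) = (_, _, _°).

(x, y, θ) = (6.5, 4.5, 240°)

Enumerate (i+0.5, j+0.5, θ) over the 37 free cells and 16 admissible headings. For each, cast all 7 beams and compare to the given ranges.
  (6.5, 4.5, 60°): beam 1 = 1.5529 ≠ 2.5882 ✗
  (7.5, 4.5, 255°): beam 1 = 2.8868 ≠ 2.5882 ✗
  (5.5, 2.5, 30°): beam 1 = 1.5529 ≠ 2.5882 ✗
  …
  (6.5, 4.5, 240°): r_1=2.5882, r_2=2.8868, r_3=5.6940, r_4=4.0415, r_5=1.5529, r_6=1.7321, r_7=1.5529 — all match ✓
No second candidate reproduces the full scan.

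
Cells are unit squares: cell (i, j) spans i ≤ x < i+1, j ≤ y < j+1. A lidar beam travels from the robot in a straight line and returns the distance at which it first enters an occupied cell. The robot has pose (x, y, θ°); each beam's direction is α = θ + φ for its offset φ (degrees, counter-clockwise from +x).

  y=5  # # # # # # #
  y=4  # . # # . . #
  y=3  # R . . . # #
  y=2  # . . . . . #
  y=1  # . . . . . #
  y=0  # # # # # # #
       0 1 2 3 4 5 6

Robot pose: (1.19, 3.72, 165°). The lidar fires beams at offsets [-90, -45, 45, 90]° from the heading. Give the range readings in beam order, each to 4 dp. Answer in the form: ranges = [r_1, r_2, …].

ranges = [1.3252, 0.3800, 0.2194, 0.7341]

beam 1: φ=-90°, α=75°
  direction (0.2588, 0.9659); cell (1,3); t to first gridline: x 3.1296, y 0.2899 (then +3.8637 / +1.0353)
    (1,4) via y @ 0.2899
    (1,5) via y @ 1.3252  # hit
  → r_1 = 1.3252
beam 2: φ=-45°, α=120°
  direction (-0.5000, 0.8660); cell (1,3); t to first gridline: x 0.3800, y 0.3233 (then +2.0000 / +1.1547)
    (1,4) via y @ 0.3233
    (0,4) via x @ 0.3800  # hit
  → r_2 = 0.3800
beam 3: φ=45°, α=210°
  direction (-0.8660, -0.5000); cell (1,3); t to first gridline: x 0.2194, y 1.4400 (then +1.1547 / +2.0000)
    (0,3) via x @ 0.2194  # hit
  → r_3 = 0.2194
beam 4: φ=90°, α=255°
  direction (-0.2588, -0.9659); cell (1,3); t to first gridline: x 0.7341, y 0.7454 (then +3.8637 / +1.0353)
    (0,3) via x @ 0.7341  # hit
  → r_4 = 0.7341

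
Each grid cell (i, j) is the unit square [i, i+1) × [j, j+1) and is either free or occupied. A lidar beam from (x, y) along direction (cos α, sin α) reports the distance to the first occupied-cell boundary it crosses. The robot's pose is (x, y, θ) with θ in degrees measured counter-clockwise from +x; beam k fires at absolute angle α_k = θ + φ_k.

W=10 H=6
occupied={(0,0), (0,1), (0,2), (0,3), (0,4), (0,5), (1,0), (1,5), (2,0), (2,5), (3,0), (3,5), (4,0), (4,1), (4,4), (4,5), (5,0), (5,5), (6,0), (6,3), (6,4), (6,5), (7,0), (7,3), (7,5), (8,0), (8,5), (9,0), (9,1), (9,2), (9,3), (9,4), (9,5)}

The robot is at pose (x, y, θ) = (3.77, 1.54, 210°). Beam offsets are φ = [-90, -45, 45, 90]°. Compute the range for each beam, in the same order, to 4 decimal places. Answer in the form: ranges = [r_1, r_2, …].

ranges = [3.9953, 2.8677, 0.5590, 0.4600]

beam 1: φ=-90°, α=120°
  direction (-0.5000, 0.8660); cell (3,1); t to first gridline: x 1.5400, y 0.5312 (then +2.0000 / +1.1547)
    (3,2) via y @ 0.5312
    (2,2) via x @ 1.5400
    (2,3) via y @ 1.6859
    (2,4) via y @ 2.8406
    (1,4) via x @ 3.5400
    (1,5) via y @ 3.9953  # hit
  → r_1 = 3.9953
beam 2: φ=-45°, α=165°
  direction (-0.9659, 0.2588); cell (3,1); t to first gridline: x 0.7972, y 1.7773 (then +1.0353 / +3.8637)
    (2,1) via x @ 0.7972
    (2,2) via y @ 1.7773
    (1,2) via x @ 1.8324
    (0,2) via x @ 2.8677  # hit
  → r_2 = 2.8677
beam 3: φ=45°, α=255°
  direction (-0.2588, -0.9659); cell (3,1); t to first gridline: x 2.9751, y 0.5590 (then +3.8637 / +1.0353)
    (3,0) via y @ 0.5590  # hit
  → r_3 = 0.5590
beam 4: φ=90°, α=300°
  direction (0.5000, -0.8660); cell (3,1); t to first gridline: x 0.4600, y 0.6235 (then +2.0000 / +1.1547)
    (4,1) via x @ 0.4600  # hit
  → r_4 = 0.4600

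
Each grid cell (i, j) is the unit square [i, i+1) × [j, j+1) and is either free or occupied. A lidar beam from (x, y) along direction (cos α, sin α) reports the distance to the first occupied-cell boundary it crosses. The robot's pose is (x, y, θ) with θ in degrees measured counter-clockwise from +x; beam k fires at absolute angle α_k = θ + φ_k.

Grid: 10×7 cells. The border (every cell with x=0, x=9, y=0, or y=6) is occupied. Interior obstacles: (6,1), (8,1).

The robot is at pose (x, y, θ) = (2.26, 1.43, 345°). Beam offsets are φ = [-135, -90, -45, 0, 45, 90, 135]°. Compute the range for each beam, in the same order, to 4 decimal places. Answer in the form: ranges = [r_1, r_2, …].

ranges = [0.8600, 0.4452, 0.4965, 1.6614, 7.7827, 4.7312, 2.5200]

beam 1: φ=-135°, α=210°
  cosα=-0.8660 sinα=-0.5000 | (2,1) | tMaxX 0.3002 tMaxY 0.8600 | tΔX 1.1547 tΔY 2.0000
    t=0.3002 [x] (1,1)
    t=0.8600 [y] (1,0) — stop
  → r_1 = 0.8600
beam 2: φ=-90°, α=255°
  cosα=-0.2588 sinα=-0.9659 | (2,1) | tMaxX 1.0046 tMaxY 0.4452 | tΔX 3.8637 tΔY 1.0353
    t=0.4452 [y] (2,0) — stop
  → r_2 = 0.4452
beam 3: φ=-45°, α=300°
  cosα=0.5000 sinα=-0.8660 | (2,1) | tMaxX 1.4800 tMaxY 0.4965 | tΔX 2.0000 tΔY 1.1547
    t=0.4965 [y] (2,0) — stop
  → r_3 = 0.4965
beam 4: φ=0°, α=345°
  cosα=0.9659 sinα=-0.2588 | (2,1) | tMaxX 0.7661 tMaxY 1.6614 | tΔX 1.0353 tΔY 3.8637
    t=0.7661 [x] (3,1)
    t=1.6614 [y] (3,0) — stop
  → r_4 = 1.6614
beam 5: φ=45°, α=30°
  cosα=0.8660 sinα=0.5000 | (2,1) | tMaxX 0.8545 tMaxY 1.1400 | tΔX 1.1547 tΔY 2.0000
    t=0.8545 [x] (3,1)
    t=1.1400 [y] (3,2)
    t=2.0092 [x] (4,2)
    t=3.1400 [y] (4,3)
    t=3.1639 [x] (5,3)
    t=4.3186 [x] (6,3)
    t=5.1400 [y] (6,4)
    t=5.4733 [x] (7,4)
    t=6.6280 [x] (8,4)
    t=7.1400 [y] (8,5)
    t=7.7827 [x] (9,5) — stop
  → r_5 = 7.7827
beam 6: φ=90°, α=75°
  cosα=0.2588 sinα=0.9659 | (2,1) | tMaxX 2.8591 tMaxY 0.5901 | tΔX 3.8637 tΔY 1.0353
    t=0.5901 [y] (2,2)
    t=1.6254 [y] (2,3)
    t=2.6607 [y] (2,4)
    t=2.8591 [x] (3,4)
    t=3.6959 [y] (3,5)
    t=4.7312 [y] (3,6) — stop
  → r_6 = 4.7312
beam 7: φ=135°, α=120°
  cosα=-0.5000 sinα=0.8660 | (2,1) | tMaxX 0.5200 tMaxY 0.6582 | tΔX 2.0000 tΔY 1.1547
    t=0.5200 [x] (1,1)
    t=0.6582 [y] (1,2)
    t=1.8129 [y] (1,3)
    t=2.5200 [x] (0,3) — stop
  → r_7 = 2.5200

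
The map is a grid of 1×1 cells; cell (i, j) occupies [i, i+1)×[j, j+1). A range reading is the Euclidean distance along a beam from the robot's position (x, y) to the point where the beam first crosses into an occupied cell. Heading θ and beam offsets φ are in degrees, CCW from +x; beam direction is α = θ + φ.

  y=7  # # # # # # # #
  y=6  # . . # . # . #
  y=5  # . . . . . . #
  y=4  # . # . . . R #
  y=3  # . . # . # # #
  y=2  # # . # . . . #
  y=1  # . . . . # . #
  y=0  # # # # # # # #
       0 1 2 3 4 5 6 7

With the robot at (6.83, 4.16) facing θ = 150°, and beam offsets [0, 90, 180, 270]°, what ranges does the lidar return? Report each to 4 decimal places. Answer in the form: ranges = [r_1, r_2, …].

beam 1: φ=0°, α=150°
  dir = (cos 150°, sin 150°) = (-0.8660, 0.5000); from cell (6,4)
  next x-line at t=0.9584, next y-line at t=1.6800; Δt_x=1.1547, Δt_y=2.0000
    x: enter (5,4) at t=0.9584
    y: enter (5,5) at t=1.6800
    x: enter (4,5) at t=2.1131
    x: enter (3,5) at t=3.2678
    y: enter (3,6) at t=3.6800 ← occupied
  → r_1 = 3.6800
beam 2: φ=90°, α=240°
  dir = (cos 240°, sin 240°) = (-0.5000, -0.8660); from cell (6,4)
  next x-line at t=1.6600, next y-line at t=0.1848; Δt_x=2.0000, Δt_y=1.1547
    y: enter (6,3) at t=0.1848 ← occupied
  → r_2 = 0.1848
beam 3: φ=180°, α=330°
  dir = (cos 330°, sin 330°) = (0.8660, -0.5000); from cell (6,4)
  next x-line at t=0.1963, next y-line at t=0.3200; Δt_x=1.1547, Δt_y=2.0000
    x: enter (7,4) at t=0.1963 ← occupied
  → r_3 = 0.1963
beam 4: φ=270°, α=60°
  dir = (cos 60°, sin 60°) = (0.5000, 0.8660); from cell (6,4)
  next x-line at t=0.3400, next y-line at t=0.9699; Δt_x=2.0000, Δt_y=1.1547
    x: enter (7,4) at t=0.3400 ← occupied
  → r_4 = 0.3400

ranges = [3.6800, 0.1848, 0.1963, 0.3400]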